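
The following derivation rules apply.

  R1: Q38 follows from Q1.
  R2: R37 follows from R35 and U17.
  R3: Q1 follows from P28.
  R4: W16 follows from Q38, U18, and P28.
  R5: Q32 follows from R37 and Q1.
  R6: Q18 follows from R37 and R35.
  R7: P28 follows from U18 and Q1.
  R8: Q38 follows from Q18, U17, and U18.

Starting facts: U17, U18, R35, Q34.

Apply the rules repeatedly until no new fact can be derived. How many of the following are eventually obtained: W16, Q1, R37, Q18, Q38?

From R35 and U17, R2 gives R37.
From R37 and R35, R6 gives Q18.
From Q18, U17, and U18, R8 gives Q38.
W16 would need Q38, U18, and P28 (R4), but P28 is never established.
Q1 would need P28 (R3), but P28 is never established.
R37: reached.
Q18: reached.
Q38: reached.
Reached: R37, Q18, and Q38 — 3 of the 5.

3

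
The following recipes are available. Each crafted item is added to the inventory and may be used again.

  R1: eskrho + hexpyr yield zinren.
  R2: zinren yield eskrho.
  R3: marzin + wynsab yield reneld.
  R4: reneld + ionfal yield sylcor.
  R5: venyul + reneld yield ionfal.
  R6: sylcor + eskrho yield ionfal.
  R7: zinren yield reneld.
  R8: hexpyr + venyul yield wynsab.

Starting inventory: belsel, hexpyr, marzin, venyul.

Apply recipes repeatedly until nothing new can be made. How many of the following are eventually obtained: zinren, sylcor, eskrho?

hexpyr + venyul → wynsab (R8).
Using R3, marzin and wynsab make reneld.
venyul + reneld → ionfal (R5).
Using R4, reneld and ionfal make sylcor.
zinren would need eskrho and hexpyr (R1), but eskrho is never obtained.
sylcor: reached.
eskrho would need zinren (R2), but zinren is never obtained.
Reached: sylcor — 1 of the 3.

1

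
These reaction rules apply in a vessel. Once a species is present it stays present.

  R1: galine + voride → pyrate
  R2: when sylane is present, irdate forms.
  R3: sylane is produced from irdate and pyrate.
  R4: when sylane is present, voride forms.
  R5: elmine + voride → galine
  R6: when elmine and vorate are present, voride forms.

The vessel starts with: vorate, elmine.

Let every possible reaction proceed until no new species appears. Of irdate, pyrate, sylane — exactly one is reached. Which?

pyrate

elmine and vorate present → voride forms (R6).
elmine and voride present → galine forms (R5).
galine and voride present → pyrate forms (R1).
irdate would need sylane (R2), but sylane never forms. sylane would need irdate and pyrate (R3), but irdate never forms.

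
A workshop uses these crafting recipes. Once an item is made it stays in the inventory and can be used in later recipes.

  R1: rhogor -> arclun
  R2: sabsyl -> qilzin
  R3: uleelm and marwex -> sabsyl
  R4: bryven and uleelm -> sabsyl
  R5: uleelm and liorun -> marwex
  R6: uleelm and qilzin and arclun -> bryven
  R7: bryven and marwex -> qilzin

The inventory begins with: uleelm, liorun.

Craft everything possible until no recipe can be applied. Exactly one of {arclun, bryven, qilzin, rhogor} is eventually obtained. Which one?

uleelm and liorun -> marwex (R5).
uleelm and marwex -> sabsyl (R3).
sabsyl -> qilzin (R2).
bryven would need uleelm, qilzin, and arclun (R6), but arclun is never obtained. No rule produces rhogor, and it is not given. arclun would need rhogor (R1), but rhogor is never obtained.

qilzin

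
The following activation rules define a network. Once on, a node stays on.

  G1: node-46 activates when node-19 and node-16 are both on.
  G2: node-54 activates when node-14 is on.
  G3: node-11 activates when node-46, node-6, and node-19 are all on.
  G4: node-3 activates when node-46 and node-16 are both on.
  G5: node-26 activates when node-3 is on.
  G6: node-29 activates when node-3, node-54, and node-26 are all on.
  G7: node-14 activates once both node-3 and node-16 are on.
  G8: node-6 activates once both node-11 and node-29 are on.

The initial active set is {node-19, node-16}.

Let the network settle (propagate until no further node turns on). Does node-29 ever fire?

node-19 and node-16 are on, so node-46 activates (G1).
node-46 and node-16 are on, so node-3 activates (G4).
node-3 is on, so node-26 activates (G5).
node-3 and node-16 are on, so node-14 activates (G7).
G2: node-14 on → node-54 on.
G6: node-3, node-54, and node-26 on → node-29 on.

Yes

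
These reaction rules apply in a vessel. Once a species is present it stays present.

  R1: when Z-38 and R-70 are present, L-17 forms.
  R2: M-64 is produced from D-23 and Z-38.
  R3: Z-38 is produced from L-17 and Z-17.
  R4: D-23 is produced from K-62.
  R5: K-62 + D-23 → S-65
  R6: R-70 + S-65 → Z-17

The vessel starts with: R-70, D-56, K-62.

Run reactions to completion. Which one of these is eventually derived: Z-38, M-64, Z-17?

K-62 present → D-23 forms (R4).
K-62 and D-23 present → S-65 forms (R5).
R-70 and S-65 present → Z-17 forms (R6).
Z-38 would need L-17 and Z-17 (R3), but L-17 never forms. M-64 would need D-23 and Z-38 (R2), but Z-38 never forms.

Z-17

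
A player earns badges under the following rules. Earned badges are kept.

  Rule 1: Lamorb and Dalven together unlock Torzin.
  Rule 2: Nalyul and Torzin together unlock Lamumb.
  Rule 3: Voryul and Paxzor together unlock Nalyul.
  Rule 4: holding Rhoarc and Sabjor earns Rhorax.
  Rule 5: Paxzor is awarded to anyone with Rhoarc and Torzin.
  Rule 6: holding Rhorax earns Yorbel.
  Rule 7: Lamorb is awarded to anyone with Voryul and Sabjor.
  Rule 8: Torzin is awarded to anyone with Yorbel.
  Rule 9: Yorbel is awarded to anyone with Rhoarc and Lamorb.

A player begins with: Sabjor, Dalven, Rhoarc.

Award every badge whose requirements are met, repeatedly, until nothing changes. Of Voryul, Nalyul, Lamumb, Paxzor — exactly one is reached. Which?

With Rhoarc and Sabjor, Rhorax is earned (Rule 4).
With Rhorax, Yorbel is earned (Rule 6).
With Yorbel, Torzin is earned (Rule 8).
With Rhoarc and Torzin, Paxzor is earned (Rule 5).
Nalyul would need Voryul and Paxzor (Rule 3), but Voryul is never earned. Lamumb would need Nalyul and Torzin (Rule 2), but Nalyul is never earned. No rule produces Voryul, and it is not given.

Paxzor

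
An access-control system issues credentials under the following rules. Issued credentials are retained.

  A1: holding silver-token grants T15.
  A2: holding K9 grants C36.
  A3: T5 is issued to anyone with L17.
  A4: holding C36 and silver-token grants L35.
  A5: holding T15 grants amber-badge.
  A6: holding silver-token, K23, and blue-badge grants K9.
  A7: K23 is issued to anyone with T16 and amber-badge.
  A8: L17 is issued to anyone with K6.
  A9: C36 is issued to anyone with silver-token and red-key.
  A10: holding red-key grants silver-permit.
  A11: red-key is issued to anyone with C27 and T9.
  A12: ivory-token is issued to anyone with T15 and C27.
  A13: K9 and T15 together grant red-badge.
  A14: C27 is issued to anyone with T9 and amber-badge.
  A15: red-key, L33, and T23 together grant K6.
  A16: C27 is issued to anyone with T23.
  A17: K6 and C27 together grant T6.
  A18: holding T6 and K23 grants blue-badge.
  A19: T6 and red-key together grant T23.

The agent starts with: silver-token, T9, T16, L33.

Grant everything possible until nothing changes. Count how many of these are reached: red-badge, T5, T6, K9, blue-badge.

0

red-badge would need K9 and T15 (A13), but K9 is never granted.
T5 would need L17 (A3), but L17 is never granted.
T6 would need K6 and C27 (A17), but K6 is never granted.
K9 would need silver-token, K23, and blue-badge (A6), but blue-badge is never granted.
blue-badge would need T6 and K23 (A18), but T6 is never granted.
None of the 5 are reached.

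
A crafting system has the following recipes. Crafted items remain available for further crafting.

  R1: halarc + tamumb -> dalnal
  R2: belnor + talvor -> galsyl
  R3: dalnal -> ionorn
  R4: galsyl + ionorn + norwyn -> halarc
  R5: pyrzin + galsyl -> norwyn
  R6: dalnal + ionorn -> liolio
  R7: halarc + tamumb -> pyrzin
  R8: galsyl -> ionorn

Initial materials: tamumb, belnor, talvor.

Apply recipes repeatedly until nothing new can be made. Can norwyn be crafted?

No

norwyn would need pyrzin and galsyl (R5), but pyrzin is never obtained.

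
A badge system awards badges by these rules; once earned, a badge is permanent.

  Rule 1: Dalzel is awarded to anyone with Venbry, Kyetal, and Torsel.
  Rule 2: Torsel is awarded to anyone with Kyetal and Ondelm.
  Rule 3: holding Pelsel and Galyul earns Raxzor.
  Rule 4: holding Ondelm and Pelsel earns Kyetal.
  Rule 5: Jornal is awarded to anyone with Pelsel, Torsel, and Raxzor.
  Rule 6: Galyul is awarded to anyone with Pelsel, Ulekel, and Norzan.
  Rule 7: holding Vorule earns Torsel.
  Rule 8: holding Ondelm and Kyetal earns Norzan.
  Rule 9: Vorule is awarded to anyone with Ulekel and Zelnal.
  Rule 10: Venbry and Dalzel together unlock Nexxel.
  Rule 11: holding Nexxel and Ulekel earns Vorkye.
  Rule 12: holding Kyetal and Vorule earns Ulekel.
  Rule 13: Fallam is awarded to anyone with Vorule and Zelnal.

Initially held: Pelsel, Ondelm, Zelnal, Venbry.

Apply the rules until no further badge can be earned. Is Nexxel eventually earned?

With Ondelm and Pelsel, Kyetal is earned (Rule 4).
With Kyetal and Ondelm, Torsel is earned (Rule 2).
With Venbry, Kyetal, and Torsel, Dalzel is earned (Rule 1).
With Venbry and Dalzel, Nexxel is earned (Rule 10).

Yes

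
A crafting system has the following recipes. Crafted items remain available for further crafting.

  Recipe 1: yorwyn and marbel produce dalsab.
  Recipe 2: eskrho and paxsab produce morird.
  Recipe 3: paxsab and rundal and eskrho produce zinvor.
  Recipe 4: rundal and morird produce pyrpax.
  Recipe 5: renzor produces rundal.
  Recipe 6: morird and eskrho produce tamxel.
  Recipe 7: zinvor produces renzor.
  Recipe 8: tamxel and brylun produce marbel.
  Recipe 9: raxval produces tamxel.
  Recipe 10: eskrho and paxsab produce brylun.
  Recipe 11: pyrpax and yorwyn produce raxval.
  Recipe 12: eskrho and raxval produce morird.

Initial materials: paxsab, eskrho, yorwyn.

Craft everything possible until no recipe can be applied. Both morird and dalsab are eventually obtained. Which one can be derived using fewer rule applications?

morird

morird: eskrho and paxsab → morird (Recipe 2). [1 rule application]
dalsab: eskrho and paxsab → brylun (Recipe 10). Using Recipe 2, eskrho and paxsab make morird. Using Recipe 6, morird and eskrho make tamxel. tamxel and brylun → marbel (Recipe 8). yorwyn and marbel → dalsab (Recipe 1). [5 rule applications]
morird needs fewer.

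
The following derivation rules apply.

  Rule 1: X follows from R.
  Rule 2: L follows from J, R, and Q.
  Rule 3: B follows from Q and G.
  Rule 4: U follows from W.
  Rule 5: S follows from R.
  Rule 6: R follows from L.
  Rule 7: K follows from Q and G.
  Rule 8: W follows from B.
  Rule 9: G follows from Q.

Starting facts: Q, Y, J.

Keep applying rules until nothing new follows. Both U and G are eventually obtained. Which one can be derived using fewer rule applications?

G: From Q, Rule 9 gives G. [1 rule application]
U: Q holds, so G follows (Rule 9). From Q and G, Rule 3 gives B. From B, Rule 8 gives W. W holds, so U follows (Rule 4). [4 rule applications]
G needs fewer.

G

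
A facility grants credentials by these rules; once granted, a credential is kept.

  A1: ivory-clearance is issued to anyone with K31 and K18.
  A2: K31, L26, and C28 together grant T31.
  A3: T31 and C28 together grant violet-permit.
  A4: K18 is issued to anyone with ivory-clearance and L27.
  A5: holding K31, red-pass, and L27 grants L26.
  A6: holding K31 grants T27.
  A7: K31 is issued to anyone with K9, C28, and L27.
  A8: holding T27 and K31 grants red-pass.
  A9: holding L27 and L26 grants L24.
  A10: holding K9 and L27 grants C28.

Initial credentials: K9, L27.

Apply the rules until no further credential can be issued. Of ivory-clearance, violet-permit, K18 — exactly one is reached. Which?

Holding K9 and L27 grants C28 (A10).
Holding K9, C28, and L27 grants K31 (A7).
Holding K31 grants T27 (A6).
Holding T27 and K31 grants red-pass (A8).
Holding K31, red-pass, and L27 grants L26 (A5).
Holding K31, L26, and C28 grants T31 (A2).
Holding T31 and C28 grants violet-permit (A3).
K18 would need ivory-clearance and L27 (A4), but ivory-clearance is never granted. ivory-clearance would need K31 and K18 (A1), but K18 is never granted.

violet-permit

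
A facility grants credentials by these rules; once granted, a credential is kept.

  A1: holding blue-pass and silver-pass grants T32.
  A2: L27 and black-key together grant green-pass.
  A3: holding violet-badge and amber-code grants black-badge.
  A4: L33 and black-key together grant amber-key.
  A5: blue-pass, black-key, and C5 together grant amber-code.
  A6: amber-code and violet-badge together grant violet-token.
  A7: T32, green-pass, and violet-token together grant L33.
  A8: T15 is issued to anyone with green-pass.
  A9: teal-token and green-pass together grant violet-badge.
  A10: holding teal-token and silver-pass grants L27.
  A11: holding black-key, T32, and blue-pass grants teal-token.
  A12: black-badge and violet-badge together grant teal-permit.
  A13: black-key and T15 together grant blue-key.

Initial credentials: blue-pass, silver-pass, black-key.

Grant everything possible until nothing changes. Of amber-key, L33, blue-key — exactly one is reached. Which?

Holding blue-pass and silver-pass grants T32 (A1).
Holding black-key, T32, and blue-pass grants teal-token (A11).
Holding teal-token and silver-pass grants L27 (A10).
Holding L27 and black-key grants green-pass (A2).
Holding green-pass grants T15 (A8).
Holding black-key and T15 grants blue-key (A13).
amber-key would need L33 and black-key (A4), but L33 is never granted. L33 would need T32, green-pass, and violet-token (A7), but violet-token is never granted.

blue-key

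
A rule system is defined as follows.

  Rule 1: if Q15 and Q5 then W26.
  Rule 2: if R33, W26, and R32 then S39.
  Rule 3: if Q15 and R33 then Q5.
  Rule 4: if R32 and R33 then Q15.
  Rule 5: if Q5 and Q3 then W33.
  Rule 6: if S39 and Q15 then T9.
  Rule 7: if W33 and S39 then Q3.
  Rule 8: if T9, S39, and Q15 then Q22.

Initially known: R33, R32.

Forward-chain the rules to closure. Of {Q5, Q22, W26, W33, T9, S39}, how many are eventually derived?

R32 and R33 hold, so Q15 follows (Rule 4).
From Q15 and R33, Rule 3 gives Q5.
Q15 and Q5 hold, so W26 follows (Rule 1).
From R33, W26, and R32, Rule 2 gives S39.
From S39 and Q15, Rule 6 gives T9.
From T9, S39, and Q15, Rule 8 gives Q22.
Q5: reached.
Q22: reached.
W26: reached.
W33 would need Q5 and Q3 (Rule 5), but Q3 is never established.
T9: reached.
S39: reached.
Reached: Q5, Q22, W26, T9, and S39 — 5 of the 6.

5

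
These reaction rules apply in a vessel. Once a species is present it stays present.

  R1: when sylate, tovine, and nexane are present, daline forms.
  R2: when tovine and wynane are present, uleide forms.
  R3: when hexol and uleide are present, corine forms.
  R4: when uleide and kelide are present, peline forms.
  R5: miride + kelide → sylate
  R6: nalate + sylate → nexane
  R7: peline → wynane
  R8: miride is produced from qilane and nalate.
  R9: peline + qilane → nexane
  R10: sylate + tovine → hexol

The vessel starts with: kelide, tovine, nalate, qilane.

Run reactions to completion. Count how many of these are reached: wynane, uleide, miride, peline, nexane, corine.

qilane and nalate present → miride forms (R8).
miride and kelide present → sylate forms (R5).
nalate and sylate present → nexane forms (R6).
wynane would need peline (R7), but peline never forms.
uleide would need tovine and wynane (R2), but wynane never forms.
miride: reached.
peline would need uleide and kelide (R4), but uleide never forms.
nexane: reached.
corine would need hexol and uleide (R3), but uleide never forms.
Reached: miride and nexane — 2 of the 6.

2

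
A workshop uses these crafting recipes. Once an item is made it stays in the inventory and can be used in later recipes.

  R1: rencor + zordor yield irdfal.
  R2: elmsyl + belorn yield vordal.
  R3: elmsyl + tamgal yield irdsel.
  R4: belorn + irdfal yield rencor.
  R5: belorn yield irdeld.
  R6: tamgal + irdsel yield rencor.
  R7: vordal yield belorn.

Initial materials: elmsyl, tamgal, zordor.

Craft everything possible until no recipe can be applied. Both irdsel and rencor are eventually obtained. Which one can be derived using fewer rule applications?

irdsel

irdsel: Using R3, elmsyl and tamgal make irdsel. [1 rule application]
rencor: Using R3, elmsyl and tamgal make irdsel. Using R6, tamgal and irdsel make rencor. [2 rule applications]
irdsel needs fewer.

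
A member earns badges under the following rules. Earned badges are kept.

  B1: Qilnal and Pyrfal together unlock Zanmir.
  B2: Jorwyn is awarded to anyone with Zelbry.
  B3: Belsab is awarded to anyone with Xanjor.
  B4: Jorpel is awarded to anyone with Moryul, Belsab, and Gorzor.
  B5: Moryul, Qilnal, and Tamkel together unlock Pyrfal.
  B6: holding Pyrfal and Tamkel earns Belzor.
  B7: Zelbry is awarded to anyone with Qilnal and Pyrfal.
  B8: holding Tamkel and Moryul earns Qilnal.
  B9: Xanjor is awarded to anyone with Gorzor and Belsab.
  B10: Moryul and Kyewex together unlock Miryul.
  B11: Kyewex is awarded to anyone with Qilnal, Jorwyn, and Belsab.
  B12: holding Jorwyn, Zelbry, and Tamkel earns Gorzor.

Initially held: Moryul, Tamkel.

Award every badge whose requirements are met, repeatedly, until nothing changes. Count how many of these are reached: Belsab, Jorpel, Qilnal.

With Tamkel and Moryul, Qilnal is earned (B8).
Belsab would need Xanjor (B3), but Xanjor is never earned.
Jorpel would need Moryul, Belsab, and Gorzor (B4), but Belsab is never earned.
Qilnal: reached.
Reached: Qilnal — 1 of the 3.

1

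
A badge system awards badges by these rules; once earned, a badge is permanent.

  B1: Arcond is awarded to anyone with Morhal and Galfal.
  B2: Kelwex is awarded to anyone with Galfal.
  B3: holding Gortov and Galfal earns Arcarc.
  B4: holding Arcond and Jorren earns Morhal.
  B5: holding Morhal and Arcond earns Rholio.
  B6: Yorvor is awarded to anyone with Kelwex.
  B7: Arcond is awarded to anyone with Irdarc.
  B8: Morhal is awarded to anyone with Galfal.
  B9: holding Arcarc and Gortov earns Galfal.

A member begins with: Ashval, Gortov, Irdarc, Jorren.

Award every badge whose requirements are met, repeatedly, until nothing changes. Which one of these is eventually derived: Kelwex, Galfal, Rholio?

With Irdarc, Arcond is earned (B7).
With Arcond and Jorren, Morhal is earned (B4).
With Morhal and Arcond, Rholio is earned (B5).
Kelwex would need Galfal (B2), but Galfal is never earned. Galfal would need Arcarc and Gortov (B9), but Arcarc is never earned.

Rholio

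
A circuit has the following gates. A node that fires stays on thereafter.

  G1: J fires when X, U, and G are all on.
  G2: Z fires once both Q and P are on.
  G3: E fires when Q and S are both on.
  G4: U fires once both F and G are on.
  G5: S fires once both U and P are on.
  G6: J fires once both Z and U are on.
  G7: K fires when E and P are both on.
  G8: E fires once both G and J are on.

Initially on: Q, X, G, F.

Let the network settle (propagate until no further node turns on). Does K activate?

No

K would need E and P (G7), but P never turns on.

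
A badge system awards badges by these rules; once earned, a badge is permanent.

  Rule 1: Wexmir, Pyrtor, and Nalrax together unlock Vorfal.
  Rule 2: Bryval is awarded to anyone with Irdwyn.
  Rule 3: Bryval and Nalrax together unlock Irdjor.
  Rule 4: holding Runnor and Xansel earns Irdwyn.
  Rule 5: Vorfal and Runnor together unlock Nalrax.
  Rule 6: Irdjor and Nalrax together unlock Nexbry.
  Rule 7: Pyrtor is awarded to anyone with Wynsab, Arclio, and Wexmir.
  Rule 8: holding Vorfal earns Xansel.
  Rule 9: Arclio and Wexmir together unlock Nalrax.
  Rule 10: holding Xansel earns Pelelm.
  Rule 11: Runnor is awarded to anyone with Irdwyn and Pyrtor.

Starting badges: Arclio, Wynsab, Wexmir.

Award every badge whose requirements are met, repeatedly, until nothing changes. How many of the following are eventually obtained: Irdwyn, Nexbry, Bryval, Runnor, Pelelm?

1

With Arclio and Wexmir, Nalrax is earned (Rule 9).
With Wynsab, Arclio, and Wexmir, Pyrtor is earned (Rule 7).
With Wexmir, Pyrtor, and Nalrax, Vorfal is earned (Rule 1).
With Vorfal, Xansel is earned (Rule 8).
With Xansel, Pelelm is earned (Rule 10).
Irdwyn would need Runnor and Xansel (Rule 4), but Runnor is never earned.
Nexbry would need Irdjor and Nalrax (Rule 6), but Irdjor is never earned.
Bryval would need Irdwyn (Rule 2), but Irdwyn is never earned.
Runnor would need Irdwyn and Pyrtor (Rule 11), but Irdwyn is never earned.
Pelelm: reached.
Reached: Pelelm — 1 of the 5.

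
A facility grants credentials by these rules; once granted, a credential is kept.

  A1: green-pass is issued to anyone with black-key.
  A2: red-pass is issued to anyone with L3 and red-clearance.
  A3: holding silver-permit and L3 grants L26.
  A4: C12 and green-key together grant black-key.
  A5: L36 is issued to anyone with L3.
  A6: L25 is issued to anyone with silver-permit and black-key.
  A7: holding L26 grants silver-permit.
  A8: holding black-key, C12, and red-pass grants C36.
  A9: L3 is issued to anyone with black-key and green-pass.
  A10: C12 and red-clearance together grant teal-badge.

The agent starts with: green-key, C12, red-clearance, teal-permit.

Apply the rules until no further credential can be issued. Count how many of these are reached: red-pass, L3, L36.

Holding C12 and green-key grants black-key (A4).
Holding black-key grants green-pass (A1).
Holding black-key and green-pass grants L3 (A9).
Holding L3 and red-clearance grants red-pass (A2).
Holding L3 grants L36 (A5).
red-pass: reached.
L3: reached.
L36: reached.
All 3 are reached.

3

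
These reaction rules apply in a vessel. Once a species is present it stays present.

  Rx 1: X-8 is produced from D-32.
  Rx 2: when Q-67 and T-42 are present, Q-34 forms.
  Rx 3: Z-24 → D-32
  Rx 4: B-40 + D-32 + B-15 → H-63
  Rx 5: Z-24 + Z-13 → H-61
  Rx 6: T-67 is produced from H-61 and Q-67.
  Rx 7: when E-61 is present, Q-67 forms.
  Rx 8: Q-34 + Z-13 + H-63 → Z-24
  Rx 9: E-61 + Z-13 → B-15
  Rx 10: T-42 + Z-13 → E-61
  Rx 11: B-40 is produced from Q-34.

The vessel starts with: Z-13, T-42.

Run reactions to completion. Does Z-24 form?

Z-24 would need Q-34, Z-13, and H-63 (Rx 8), but H-63 never forms.

No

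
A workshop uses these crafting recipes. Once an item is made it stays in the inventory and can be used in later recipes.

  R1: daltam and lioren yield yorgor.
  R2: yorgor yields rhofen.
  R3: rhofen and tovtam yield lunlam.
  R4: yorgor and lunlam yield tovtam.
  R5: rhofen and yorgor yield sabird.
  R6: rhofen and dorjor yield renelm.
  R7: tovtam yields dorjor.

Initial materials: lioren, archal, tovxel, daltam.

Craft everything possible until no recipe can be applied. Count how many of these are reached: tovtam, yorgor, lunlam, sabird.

2

daltam and lioren → yorgor (R1).
Using R2, yorgor makes rhofen.
Using R5, rhofen and yorgor make sabird.
tovtam would need yorgor and lunlam (R4), but lunlam is never obtained.
yorgor: reached.
lunlam would need rhofen and tovtam (R3), but tovtam is never obtained.
sabird: reached.
Reached: yorgor and sabird — 2 of the 4.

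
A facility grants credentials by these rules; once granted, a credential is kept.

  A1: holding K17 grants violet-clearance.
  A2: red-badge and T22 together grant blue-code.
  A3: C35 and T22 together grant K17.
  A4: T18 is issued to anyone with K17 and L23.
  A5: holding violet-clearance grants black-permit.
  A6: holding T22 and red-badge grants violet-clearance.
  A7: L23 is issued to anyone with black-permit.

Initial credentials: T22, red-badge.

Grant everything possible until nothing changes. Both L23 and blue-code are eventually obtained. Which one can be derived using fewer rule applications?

blue-code: Holding red-badge and T22 grants blue-code (A2). [1 rule application]
L23: Holding T22 and red-badge grants violet-clearance (A6). Holding violet-clearance grants black-permit (A5). Holding black-permit grants L23 (A7). [3 rule applications]
blue-code needs fewer.

blue-code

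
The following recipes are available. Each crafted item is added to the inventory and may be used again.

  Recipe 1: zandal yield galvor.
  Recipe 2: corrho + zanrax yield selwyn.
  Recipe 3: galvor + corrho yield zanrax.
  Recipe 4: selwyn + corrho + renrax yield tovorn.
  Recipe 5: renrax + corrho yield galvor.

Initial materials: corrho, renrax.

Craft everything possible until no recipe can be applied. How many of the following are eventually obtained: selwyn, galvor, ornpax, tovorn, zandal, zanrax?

4

Using Recipe 5, renrax and corrho make galvor.
galvor + corrho → zanrax (Recipe 3).
Using Recipe 2, corrho and zanrax make selwyn.
selwyn + corrho + renrax → tovorn (Recipe 4).
selwyn: reached.
galvor: reached.
No rule produces ornpax, and it is not given.
tovorn: reached.
No rule produces zandal, and it is not given.
zanrax: reached.
Reached: selwyn, galvor, tovorn, and zanrax — 4 of the 6.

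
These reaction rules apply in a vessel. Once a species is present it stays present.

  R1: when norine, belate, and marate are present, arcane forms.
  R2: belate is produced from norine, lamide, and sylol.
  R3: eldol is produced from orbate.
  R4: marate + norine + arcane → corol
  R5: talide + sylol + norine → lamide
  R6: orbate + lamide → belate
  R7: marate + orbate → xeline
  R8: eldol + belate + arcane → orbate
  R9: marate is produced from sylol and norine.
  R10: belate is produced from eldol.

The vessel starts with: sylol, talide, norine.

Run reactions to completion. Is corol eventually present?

Yes

sylol and norine present → marate forms (R9).
talide, sylol, and norine present → lamide forms (R5).
norine, lamide, and sylol present → belate forms (R2).
norine, belate, and marate present → arcane forms (R1).
marate, norine, and arcane present → corol forms (R4).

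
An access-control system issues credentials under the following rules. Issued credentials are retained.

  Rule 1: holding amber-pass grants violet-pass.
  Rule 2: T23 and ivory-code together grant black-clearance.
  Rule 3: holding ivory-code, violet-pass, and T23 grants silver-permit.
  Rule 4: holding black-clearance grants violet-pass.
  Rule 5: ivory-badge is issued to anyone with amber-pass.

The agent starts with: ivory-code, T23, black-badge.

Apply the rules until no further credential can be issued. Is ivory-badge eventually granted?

ivory-badge would need amber-pass (Rule 5), but amber-pass is never granted.

No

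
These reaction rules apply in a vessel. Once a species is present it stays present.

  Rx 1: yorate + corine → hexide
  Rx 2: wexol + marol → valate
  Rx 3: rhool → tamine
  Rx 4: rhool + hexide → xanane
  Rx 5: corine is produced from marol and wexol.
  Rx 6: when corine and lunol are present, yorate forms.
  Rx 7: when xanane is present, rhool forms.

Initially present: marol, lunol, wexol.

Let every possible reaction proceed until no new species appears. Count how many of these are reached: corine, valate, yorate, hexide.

marol and wexol present → corine forms (Rx 5).
wexol and marol present → valate forms (Rx 2).
corine and lunol present → yorate forms (Rx 6).
yorate and corine present → hexide forms (Rx 1).
corine: reached.
valate: reached.
yorate: reached.
hexide: reached.
All 4 are reached.

4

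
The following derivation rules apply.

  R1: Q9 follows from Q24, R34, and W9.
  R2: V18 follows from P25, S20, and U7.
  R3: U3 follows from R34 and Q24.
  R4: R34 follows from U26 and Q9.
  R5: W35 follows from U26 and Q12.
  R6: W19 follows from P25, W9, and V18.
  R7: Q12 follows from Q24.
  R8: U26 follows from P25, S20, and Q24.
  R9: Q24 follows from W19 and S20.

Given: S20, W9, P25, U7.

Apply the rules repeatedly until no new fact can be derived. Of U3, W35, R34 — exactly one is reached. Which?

P25, S20, and U7 hold, so V18 follows (R2).
From P25, W9, and V18, R6 gives W19.
From W19 and S20, R9 gives Q24.
P25, S20, and Q24 hold, so U26 follows (R8).
Q24 holds, so Q12 follows (R7).
From U26 and Q12, R5 gives W35.
R34 would need U26 and Q9 (R4), but Q9 is never established. U3 would need R34 and Q24 (R3), but R34 is never established.

W35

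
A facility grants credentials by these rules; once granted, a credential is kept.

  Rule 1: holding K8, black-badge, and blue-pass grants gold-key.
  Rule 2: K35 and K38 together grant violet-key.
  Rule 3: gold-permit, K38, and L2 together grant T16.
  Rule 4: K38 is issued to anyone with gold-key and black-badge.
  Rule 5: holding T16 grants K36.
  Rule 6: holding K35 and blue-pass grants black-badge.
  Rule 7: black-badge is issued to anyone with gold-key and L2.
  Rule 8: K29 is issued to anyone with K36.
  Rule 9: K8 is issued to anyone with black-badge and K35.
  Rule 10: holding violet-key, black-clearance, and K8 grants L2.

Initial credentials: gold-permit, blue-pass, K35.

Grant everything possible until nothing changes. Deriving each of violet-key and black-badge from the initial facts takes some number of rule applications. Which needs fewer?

black-badge

black-badge: Holding K35 and blue-pass grants black-badge (Rule 6). [1 rule application]
violet-key: Holding K35 and blue-pass grants black-badge (Rule 6). Holding black-badge and K35 grants K8 (Rule 9). Holding K8, black-badge, and blue-pass grants gold-key (Rule 1). Holding gold-key and black-badge grants K38 (Rule 4). Holding K35 and K38 grants violet-key (Rule 2). [5 rule applications]
black-badge needs fewer.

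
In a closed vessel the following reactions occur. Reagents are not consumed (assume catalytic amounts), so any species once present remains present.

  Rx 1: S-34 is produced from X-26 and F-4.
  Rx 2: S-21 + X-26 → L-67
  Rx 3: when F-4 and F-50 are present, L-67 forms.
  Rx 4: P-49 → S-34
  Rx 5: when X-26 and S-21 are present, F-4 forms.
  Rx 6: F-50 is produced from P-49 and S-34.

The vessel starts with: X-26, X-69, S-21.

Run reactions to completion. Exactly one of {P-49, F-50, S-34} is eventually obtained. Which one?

X-26 and S-21 present → F-4 forms (Rx 5).
X-26 and F-4 present → S-34 forms (Rx 1).
F-50 would need P-49 and S-34 (Rx 6), but P-49 never forms. No rule produces P-49, and it is not given.

S-34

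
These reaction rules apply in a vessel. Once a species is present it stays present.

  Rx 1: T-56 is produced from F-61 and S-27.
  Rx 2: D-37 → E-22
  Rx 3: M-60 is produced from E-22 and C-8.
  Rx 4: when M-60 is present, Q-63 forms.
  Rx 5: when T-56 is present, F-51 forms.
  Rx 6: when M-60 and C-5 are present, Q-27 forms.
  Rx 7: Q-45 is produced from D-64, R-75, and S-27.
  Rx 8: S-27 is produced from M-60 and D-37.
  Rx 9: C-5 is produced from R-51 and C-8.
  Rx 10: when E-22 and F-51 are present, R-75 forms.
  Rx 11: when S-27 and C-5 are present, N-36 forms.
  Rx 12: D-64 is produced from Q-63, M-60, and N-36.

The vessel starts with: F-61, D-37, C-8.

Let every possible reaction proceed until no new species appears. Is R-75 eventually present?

Yes

D-37 present → E-22 forms (Rx 2).
E-22 and C-8 present → M-60 forms (Rx 3).
M-60 and D-37 present → S-27 forms (Rx 8).
F-61 and S-27 present → T-56 forms (Rx 1).
T-56 present → F-51 forms (Rx 5).
E-22 and F-51 present → R-75 forms (Rx 10).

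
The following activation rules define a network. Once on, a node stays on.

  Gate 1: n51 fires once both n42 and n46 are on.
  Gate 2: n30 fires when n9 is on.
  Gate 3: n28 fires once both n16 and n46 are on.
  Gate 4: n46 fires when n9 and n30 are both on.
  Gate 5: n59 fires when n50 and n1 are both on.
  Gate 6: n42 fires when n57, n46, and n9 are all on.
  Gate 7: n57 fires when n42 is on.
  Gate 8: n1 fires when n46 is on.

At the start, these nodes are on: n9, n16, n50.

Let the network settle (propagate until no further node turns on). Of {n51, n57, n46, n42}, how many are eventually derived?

Gate 2: n9 on → n30 on.
n9 and n30 are on, so n46 fires (Gate 4).
n51 would need n42 and n46 (Gate 1), but n42 never turns on.
n57 would need n42 (Gate 7), but n42 never turns on.
n46: reached.
n42 would need n57, n46, and n9 (Gate 6), but n57 never turns on.
Reached: n46 — 1 of the 4.

1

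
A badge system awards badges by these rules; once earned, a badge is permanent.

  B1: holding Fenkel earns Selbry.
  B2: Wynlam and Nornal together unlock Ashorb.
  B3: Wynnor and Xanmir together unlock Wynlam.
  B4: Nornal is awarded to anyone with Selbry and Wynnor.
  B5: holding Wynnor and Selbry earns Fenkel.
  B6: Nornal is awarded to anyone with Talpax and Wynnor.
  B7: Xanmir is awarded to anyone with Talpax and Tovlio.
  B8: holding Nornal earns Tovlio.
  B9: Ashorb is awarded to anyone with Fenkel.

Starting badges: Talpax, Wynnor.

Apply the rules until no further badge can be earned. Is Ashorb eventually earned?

Yes

With Talpax and Wynnor, Nornal is earned (B6).
With Nornal, Tovlio is earned (B8).
With Talpax and Tovlio, Xanmir is earned (B7).
With Wynnor and Xanmir, Wynlam is earned (B3).
With Wynlam and Nornal, Ashorb is earned (B2).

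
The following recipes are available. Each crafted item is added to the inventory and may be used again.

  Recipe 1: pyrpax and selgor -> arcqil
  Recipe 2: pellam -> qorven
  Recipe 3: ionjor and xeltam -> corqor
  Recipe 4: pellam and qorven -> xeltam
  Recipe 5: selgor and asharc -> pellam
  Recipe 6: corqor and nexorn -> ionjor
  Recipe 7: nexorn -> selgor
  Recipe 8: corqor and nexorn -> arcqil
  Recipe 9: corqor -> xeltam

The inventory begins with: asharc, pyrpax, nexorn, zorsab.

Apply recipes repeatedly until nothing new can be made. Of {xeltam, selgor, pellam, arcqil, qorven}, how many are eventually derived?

5

nexorn -> selgor (Recipe 7).
Using Recipe 1, pyrpax and selgor make arcqil.
selgor and asharc -> pellam (Recipe 5).
pellam -> qorven (Recipe 2).
Using Recipe 4, pellam and qorven make xeltam.
xeltam: reached.
selgor: reached.
pellam: reached.
arcqil: reached.
qorven: reached.
All 5 are reached.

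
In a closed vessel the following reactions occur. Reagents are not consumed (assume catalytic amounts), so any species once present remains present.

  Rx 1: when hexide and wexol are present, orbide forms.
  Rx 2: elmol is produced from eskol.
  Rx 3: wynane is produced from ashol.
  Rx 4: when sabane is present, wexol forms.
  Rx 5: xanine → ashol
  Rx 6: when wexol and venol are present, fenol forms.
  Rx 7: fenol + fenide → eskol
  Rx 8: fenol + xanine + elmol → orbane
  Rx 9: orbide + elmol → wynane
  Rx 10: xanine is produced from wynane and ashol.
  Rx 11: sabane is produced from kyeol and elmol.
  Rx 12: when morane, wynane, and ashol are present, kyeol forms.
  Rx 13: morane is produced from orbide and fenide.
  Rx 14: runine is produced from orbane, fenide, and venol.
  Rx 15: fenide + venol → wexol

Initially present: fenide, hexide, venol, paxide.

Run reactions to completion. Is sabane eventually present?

No

sabane would need kyeol and elmol (Rx 11), but kyeol never forms.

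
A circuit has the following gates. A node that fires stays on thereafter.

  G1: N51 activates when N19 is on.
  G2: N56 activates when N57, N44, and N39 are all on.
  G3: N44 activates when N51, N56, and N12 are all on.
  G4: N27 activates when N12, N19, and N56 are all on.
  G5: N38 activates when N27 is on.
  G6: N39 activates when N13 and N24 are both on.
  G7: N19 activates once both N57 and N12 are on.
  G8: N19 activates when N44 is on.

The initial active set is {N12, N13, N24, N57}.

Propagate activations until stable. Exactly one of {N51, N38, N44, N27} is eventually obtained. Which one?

G7: N57 and N12 on → N19 on.
G1: N19 on → N51 on.
N44 would need N51, N56, and N12 (G3), but N56 never turns on. N27 would need N12, N19, and N56 (G4), but N56 never turns on. N38 would need N27 (G5), but N27 never turns on.

N51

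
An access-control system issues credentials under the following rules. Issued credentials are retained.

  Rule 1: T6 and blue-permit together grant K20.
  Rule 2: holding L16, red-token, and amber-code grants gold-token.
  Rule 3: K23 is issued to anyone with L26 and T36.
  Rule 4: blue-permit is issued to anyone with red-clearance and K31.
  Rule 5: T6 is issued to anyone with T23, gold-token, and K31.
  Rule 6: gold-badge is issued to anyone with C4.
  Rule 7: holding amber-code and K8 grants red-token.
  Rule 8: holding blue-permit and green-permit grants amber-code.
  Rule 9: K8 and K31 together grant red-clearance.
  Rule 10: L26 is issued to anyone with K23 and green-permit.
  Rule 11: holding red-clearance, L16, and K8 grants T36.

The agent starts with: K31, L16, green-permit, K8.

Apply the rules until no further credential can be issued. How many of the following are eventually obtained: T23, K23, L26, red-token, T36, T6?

Holding K8 and K31 grants red-clearance (Rule 9).
Holding red-clearance and K31 grants blue-permit (Rule 4).
Holding red-clearance, L16, and K8 grants T36 (Rule 11).
Holding blue-permit and green-permit grants amber-code (Rule 8).
Holding amber-code and K8 grants red-token (Rule 7).
No rule produces T23, and it is not given.
K23 would need L26 and T36 (Rule 3), but L26 is never granted.
L26 would need K23 and green-permit (Rule 10), but K23 is never granted.
red-token: reached.
T36: reached.
T6 would need T23, gold-token, and K31 (Rule 5), but T23 is never granted.
Reached: red-token and T36 — 2 of the 6.

2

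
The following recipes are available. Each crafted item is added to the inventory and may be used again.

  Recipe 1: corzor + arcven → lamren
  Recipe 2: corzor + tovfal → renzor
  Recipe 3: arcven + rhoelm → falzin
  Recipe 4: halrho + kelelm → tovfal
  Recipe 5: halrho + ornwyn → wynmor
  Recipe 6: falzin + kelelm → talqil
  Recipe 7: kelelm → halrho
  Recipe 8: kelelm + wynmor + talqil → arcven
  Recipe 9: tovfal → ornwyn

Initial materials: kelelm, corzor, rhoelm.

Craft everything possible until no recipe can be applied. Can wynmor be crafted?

kelelm → halrho (Recipe 7).
Using Recipe 4, halrho and kelelm make tovfal.
Using Recipe 9, tovfal makes ornwyn.
Using Recipe 5, halrho and ornwyn make wynmor.

Yes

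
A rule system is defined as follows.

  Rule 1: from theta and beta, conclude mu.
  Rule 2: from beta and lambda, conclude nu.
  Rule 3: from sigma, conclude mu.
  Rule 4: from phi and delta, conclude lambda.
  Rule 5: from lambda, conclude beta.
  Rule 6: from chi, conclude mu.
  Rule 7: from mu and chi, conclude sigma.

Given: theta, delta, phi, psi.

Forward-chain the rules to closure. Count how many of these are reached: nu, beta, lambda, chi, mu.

From phi and delta, Rule 4 gives lambda.
lambda holds, so beta follows (Rule 5).
From beta and lambda, Rule 2 gives nu.
theta and beta hold, so mu follows (Rule 1).
nu: reached.
beta: reached.
lambda: reached.
No rule produces chi, and it is not given.
mu: reached.
Reached: nu, beta, lambda, and mu — 4 of the 5.

4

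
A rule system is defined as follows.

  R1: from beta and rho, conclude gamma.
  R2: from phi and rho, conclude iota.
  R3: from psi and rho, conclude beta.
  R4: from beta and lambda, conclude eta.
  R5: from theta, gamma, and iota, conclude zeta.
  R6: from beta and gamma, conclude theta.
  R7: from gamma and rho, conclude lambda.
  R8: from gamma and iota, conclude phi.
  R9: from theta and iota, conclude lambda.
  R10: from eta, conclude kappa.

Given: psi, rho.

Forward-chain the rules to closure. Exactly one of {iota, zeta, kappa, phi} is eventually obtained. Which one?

kappa

From psi and rho, R3 gives beta.
beta and rho hold, so gamma follows (R1).
gamma and rho hold, so lambda follows (R7).
From beta and lambda, R4 gives eta.
eta holds, so kappa follows (R10).
phi would need gamma and iota (R8), but iota is never established. zeta would need theta, gamma, and iota (R5), but iota is never established. iota would need phi and rho (R2), but phi is never established.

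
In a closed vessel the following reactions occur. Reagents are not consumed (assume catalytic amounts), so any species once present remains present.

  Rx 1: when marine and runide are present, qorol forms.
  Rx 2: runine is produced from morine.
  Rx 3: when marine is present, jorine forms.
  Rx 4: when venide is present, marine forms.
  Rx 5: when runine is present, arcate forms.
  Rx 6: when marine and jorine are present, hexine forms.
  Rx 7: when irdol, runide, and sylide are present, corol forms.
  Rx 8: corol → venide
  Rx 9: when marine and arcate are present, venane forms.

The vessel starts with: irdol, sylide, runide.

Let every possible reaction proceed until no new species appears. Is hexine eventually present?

Yes

irdol, runide, and sylide present → corol forms (Rx 7).
corol present → venide forms (Rx 8).
venide present → marine forms (Rx 4).
marine present → jorine forms (Rx 3).
marine and jorine present → hexine forms (Rx 6).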